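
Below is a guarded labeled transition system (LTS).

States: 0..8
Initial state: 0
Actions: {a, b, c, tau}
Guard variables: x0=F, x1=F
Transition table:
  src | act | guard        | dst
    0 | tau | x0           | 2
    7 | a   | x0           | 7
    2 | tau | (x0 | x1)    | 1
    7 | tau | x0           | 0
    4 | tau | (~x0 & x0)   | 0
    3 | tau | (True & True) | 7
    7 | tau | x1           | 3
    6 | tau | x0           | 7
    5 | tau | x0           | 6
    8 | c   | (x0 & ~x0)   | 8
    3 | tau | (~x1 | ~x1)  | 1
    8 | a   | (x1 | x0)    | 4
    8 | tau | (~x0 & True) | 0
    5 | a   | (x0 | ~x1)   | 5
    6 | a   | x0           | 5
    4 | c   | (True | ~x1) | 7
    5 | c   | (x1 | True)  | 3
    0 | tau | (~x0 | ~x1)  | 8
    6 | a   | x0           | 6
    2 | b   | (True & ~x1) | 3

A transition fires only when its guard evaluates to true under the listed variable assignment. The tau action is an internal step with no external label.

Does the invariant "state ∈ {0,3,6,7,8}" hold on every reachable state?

Answer: INVARIANT HOLDS

Analysis:
Inv-set: {0,3,6,7,8}
Reach set: {0,8}
  0: safe
  8: safe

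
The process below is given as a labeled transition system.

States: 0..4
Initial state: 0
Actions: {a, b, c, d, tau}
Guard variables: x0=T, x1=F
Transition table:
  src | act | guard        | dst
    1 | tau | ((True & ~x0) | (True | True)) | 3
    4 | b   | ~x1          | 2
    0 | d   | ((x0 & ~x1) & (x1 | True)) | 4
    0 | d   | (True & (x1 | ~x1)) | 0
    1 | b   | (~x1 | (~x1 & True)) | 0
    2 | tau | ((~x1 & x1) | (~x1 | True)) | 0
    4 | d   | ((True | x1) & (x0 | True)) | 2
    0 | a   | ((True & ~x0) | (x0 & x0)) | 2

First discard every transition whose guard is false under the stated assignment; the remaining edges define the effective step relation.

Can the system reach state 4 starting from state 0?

Answer: REACHABLE

Analysis:
8 transition(s) survive guard evaluation.
L0 = {0}
L1 = {2,4}  cumulative {0,2,4}
Reach set: {0,2,4}
Path to 4: d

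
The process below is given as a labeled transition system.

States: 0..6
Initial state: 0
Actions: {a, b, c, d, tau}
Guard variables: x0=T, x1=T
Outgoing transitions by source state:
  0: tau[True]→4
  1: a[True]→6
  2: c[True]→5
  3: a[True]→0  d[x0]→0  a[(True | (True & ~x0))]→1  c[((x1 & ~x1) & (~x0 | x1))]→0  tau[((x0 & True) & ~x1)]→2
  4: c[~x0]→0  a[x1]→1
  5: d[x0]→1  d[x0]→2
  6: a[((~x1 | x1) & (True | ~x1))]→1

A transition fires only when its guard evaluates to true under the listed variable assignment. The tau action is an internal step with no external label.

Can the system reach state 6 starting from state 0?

Guard filter leaves 10 enabled edge(s).
L0 = {0}
L1 = {4}  now seen {0,4}
L2 = {1}  now seen {0,1,4}
L3 = {6}  now seen {0,1,4,6}
Reachable = {0,1,4,6}
Path to 6: tau·a·a

Answer: REACHABLE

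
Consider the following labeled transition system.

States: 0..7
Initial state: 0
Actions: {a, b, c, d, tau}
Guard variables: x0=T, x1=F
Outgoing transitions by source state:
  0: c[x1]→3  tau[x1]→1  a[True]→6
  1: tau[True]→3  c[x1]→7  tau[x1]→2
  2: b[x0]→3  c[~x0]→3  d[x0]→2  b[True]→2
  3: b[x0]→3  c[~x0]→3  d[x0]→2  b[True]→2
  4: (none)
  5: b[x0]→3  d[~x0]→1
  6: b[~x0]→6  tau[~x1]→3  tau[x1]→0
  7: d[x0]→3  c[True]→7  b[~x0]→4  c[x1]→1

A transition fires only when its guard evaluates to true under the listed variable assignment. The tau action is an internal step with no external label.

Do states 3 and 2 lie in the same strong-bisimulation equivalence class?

Answer: BISIMILAR

Trace:
Bisimulation quotient by refinement:
  P[0] = {{0,1,2,3,4,5,6,7}}
  P[1] = {{0},{1,6},{2,3},{4},{5},{7}}
6 equivalence class(es) (converged in 2)
class of 3: {2,3}; class of 2: {2,3}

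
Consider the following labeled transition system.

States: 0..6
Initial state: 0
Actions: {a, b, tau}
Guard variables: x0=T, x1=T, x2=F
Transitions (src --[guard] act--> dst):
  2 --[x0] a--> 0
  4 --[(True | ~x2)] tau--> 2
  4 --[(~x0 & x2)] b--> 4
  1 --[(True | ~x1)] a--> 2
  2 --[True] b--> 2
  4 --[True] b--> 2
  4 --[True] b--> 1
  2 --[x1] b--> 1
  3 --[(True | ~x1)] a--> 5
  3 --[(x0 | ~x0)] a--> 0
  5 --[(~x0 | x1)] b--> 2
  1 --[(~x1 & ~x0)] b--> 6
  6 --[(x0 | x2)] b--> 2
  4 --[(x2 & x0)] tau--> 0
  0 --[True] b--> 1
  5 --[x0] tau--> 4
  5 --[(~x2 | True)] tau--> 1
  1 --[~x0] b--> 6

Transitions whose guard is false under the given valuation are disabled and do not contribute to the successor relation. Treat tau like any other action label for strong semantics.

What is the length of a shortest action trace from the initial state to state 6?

Answer: UNREACHABLE

Analysis:
Breadth-first toward 6:
  depth 0: {0}
  depth 1: {1}
  depth 2: {2}
6 never appears.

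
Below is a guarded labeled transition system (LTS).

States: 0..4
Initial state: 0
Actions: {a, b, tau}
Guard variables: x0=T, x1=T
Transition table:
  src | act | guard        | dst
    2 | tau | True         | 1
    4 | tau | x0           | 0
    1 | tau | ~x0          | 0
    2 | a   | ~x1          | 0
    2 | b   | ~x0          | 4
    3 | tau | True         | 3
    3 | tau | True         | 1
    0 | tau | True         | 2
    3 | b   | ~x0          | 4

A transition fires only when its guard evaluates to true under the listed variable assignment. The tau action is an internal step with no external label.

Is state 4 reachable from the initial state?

After dropping false guards: 5 live edges.
L0 = {0}
L1 = {2}  total {0,2}
L2 = {1}  total {0,1,2}
Reachable = {0,1,2}

Answer: UNREACHABLE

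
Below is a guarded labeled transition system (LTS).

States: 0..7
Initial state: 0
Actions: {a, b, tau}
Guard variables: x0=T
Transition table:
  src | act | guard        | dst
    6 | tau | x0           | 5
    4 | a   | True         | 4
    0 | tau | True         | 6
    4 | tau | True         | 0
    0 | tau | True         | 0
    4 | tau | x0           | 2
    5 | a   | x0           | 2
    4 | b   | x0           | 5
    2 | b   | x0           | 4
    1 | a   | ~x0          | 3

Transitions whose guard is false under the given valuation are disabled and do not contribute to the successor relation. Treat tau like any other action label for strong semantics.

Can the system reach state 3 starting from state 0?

After dropping false guards: 9 live edges.
L0 = {0}
L1 = {6}  total {0,6}
L2 = {5}  total {0,5,6}
L3 = {2}  total {0,2,5,6}
L4 = {4}  total {0,2,4,5,6}
Reachable = {0,2,4,5,6}

Answer: UNREACHABLE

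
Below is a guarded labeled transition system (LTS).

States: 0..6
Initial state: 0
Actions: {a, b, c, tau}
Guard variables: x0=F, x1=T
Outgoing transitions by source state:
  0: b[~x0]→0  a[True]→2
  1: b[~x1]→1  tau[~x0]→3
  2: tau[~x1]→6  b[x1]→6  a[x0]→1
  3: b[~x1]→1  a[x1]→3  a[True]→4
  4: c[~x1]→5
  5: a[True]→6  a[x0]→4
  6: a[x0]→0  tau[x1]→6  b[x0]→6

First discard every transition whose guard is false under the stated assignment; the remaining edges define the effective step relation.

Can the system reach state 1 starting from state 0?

Guard filter leaves 8 enabled edge(s).
Layer 0: {0}
Layer 1: {2}  cumulative {0,2}
Layer 2: {6}  cumulative {0,2,6}
R = {0,2,6}

Answer: UNREACHABLE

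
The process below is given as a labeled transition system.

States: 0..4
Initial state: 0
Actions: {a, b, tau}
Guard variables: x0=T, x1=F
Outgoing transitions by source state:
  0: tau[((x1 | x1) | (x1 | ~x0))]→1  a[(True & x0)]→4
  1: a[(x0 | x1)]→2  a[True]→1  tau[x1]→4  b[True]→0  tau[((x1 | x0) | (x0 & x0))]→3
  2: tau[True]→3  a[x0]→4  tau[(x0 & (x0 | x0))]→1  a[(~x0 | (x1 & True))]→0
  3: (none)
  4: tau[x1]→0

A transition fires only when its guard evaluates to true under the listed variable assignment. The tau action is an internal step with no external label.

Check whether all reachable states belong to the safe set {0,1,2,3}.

Answer: INVARIANT VIOLATED at state 4

Working:
Allowed set {0,1,2,3}
Reachable = {0,4}
  0: safe
  4: ✗ unsafe
counterexample path to 4: a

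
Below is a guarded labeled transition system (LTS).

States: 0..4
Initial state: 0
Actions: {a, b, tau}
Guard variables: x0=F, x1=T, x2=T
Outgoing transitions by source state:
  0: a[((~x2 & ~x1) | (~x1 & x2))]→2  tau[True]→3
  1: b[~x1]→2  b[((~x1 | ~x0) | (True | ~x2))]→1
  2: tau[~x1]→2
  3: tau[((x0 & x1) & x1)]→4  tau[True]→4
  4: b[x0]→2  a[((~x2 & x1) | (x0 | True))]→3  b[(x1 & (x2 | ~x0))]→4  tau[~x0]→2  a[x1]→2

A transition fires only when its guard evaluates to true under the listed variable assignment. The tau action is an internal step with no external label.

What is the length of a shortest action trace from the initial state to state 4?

Breadth-first toward 4:
  depth 0: {0}
  depth 1: {3}
  depth 2: {4}
4 enters at depth 2; path tau·tau

Answer: 2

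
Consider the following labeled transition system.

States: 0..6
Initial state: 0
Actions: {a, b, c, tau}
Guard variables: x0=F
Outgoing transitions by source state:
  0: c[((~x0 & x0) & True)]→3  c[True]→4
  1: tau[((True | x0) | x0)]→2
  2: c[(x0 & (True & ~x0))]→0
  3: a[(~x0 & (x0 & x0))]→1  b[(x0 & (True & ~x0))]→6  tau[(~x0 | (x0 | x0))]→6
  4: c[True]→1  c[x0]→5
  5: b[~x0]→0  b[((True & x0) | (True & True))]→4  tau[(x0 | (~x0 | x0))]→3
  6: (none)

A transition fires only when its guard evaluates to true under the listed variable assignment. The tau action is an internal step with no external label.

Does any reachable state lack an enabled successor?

R = {0,1,2,4}
  0: c→4  [deg 1]
  1: tau→2  [deg 1]
  2: ∅  [no exit]
  4: c→1  [deg 1]
trace reaching 2: c·c·tau

Answer: DEADLOCK at state 2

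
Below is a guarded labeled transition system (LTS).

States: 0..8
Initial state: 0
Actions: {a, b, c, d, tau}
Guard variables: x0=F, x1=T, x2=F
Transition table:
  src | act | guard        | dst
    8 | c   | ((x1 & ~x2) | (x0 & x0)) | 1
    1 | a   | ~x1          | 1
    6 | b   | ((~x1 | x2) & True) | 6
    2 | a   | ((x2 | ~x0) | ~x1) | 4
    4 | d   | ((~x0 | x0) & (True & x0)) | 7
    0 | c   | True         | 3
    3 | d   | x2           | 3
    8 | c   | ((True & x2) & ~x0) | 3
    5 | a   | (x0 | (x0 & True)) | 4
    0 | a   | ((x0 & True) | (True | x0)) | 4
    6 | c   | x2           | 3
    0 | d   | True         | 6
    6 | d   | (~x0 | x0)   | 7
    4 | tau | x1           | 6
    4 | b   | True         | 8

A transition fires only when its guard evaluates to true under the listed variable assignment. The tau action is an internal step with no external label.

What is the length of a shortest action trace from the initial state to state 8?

Answer: 2

Working:
BFS to 8:
  Layer 0: {0}
  Layer 1: {3,4,6}
  Layer 2: {7,8}
8 enters at depth 2; path a·b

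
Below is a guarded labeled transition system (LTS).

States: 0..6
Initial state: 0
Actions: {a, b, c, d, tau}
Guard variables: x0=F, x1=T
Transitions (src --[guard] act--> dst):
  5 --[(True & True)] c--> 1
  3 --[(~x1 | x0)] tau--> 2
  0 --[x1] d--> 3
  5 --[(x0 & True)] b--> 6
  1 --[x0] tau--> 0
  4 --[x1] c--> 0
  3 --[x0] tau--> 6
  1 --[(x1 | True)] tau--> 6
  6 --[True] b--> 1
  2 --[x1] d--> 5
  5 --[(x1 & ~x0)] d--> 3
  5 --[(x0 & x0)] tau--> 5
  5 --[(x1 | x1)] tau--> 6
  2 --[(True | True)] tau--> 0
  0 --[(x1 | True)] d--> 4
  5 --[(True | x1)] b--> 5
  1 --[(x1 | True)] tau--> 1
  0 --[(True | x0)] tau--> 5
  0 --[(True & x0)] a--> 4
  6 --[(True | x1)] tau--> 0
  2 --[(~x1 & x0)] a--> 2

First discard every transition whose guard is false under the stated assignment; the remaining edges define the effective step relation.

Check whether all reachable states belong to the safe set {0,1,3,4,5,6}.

Answer: INVARIANT HOLDS

Analysis:
Inv-set: {0,1,3,4,5,6}
Reachable = {0,1,3,4,5,6}
  0: safe
  1: safe
  3: safe
  4: safe
  5: safe
  6: safe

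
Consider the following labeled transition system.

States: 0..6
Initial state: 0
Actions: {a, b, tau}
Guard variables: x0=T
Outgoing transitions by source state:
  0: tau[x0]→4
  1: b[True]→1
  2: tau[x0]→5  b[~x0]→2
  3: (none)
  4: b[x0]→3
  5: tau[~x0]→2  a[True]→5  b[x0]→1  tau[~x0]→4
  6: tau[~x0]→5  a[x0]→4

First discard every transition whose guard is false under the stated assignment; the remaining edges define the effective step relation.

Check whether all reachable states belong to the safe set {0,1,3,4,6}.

Safe = {0,1,3,4,6}
R = {0,3,4}
  0: ok
  3: ok
  4: ok

Answer: INVARIANT HOLDS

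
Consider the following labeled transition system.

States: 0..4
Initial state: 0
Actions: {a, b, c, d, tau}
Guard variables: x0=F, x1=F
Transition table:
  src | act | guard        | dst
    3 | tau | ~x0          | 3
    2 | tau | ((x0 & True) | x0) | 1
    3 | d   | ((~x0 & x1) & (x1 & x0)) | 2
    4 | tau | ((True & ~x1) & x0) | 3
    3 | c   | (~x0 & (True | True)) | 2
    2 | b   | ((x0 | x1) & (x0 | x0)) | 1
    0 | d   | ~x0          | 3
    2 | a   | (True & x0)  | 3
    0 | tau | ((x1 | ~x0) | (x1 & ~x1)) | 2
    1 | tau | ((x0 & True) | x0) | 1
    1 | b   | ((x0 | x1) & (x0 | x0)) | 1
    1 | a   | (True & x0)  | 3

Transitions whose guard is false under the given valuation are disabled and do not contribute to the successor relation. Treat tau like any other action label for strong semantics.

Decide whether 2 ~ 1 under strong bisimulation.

Refine partition for ~:
  round 0: {{0,1,2,3,4}}
  round 1: {{0},{1,2,4},{3}}
3 equivalence class(es) (converged in 2)
class of 2: {1,2,4}; class of 1: {1,2,4}

Answer: BISIMILAR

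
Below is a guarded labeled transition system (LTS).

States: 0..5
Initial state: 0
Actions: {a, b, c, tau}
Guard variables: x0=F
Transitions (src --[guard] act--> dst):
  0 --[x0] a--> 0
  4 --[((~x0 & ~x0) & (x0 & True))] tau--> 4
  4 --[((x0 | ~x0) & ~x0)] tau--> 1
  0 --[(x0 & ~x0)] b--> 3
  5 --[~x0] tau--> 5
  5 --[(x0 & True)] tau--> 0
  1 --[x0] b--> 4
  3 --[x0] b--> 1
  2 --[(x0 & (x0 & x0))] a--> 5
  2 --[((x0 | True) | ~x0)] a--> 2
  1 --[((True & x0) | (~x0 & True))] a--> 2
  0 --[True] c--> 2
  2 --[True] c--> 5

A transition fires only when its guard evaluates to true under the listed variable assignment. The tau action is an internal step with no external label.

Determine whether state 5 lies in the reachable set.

6 transition(s) survive guard evaluation.
depth 0: {0}
depth 1: {2}  total {0,2}
depth 2: {5}  total {0,2,5}
Reachable = {0,2,5}
trace reaching 5: c·c

Answer: REACHABLE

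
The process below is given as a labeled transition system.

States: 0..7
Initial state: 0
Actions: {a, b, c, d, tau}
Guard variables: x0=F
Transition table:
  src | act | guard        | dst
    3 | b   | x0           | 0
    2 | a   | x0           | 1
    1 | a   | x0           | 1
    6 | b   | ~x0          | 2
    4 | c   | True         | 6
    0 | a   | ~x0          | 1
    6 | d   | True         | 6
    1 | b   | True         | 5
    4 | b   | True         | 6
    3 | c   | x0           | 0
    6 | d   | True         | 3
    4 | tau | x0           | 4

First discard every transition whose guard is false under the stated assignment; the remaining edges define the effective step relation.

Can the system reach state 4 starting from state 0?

Guard filter leaves 7 enabled edge(s).
Layer 0: {0}
Layer 1: {1}  now seen {0,1}
Layer 2: {5}  now seen {0,1,5}
Reach set: {0,1,5}

Answer: UNREACHABLE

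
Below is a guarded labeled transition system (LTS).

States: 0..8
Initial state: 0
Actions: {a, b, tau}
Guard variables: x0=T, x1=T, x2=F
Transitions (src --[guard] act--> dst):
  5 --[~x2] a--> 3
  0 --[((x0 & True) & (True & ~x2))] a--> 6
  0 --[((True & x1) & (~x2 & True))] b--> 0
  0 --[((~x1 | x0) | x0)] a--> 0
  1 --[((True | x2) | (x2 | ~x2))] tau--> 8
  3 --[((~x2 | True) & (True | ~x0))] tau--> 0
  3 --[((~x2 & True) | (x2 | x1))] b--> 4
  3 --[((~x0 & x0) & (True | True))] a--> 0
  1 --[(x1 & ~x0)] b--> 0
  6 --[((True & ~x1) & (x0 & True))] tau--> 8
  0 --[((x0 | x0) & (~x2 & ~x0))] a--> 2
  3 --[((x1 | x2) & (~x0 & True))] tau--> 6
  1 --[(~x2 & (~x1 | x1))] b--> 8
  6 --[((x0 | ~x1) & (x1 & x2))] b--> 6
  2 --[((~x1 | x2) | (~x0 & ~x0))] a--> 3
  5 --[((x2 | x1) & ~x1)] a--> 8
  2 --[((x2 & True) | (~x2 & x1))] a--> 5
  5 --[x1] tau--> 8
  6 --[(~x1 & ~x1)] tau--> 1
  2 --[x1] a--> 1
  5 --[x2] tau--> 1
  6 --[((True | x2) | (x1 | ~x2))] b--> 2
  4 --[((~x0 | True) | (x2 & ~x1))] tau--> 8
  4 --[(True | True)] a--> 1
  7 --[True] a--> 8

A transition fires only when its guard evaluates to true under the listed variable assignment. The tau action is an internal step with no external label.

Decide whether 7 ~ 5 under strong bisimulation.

Answer: NOT BISIMILAR

Trace:
Bisimulation quotient by refinement:
  P[0] = {{0,1,2,3,4,5,6,7,8}}
  P[1] = {{0},{1,3},{2,7},{4,5},{6},{8}}
  P[2] = {{0},{1},{2},{3},{4,5},{6},{7},{8}}
  P[3] = {{0},{1},{2},{3},{4},{5},{6},{7},{8}}
stable after 4 split(s): 9 block(s)
7∈{7}, 5∈{5}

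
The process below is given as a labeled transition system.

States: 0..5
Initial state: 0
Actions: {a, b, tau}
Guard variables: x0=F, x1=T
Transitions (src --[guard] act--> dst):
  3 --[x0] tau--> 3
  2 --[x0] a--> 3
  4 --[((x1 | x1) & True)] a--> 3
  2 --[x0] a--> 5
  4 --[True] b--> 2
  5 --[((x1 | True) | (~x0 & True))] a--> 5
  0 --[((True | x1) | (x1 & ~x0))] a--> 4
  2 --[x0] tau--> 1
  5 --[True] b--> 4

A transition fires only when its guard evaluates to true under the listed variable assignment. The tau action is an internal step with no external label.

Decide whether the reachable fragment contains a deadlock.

Reach set: {0,2,3,4}
  0: a→4  [1 out]
  2: ∅  [STUCK]
  3: ∅  [STUCK]
  4: a→3  b→2  [2 out]
Path to 2: a·b

Answer: DEADLOCK at state 2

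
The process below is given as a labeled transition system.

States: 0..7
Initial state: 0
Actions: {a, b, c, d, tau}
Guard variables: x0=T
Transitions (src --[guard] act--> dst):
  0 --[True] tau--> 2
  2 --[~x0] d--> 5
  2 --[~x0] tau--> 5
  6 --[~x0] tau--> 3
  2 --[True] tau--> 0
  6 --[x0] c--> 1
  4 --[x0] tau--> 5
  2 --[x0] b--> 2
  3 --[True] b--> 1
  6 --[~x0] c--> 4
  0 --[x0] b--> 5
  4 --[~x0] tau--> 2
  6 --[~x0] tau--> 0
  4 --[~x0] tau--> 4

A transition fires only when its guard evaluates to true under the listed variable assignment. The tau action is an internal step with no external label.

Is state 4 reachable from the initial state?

Guard filter leaves 7 enabled edge(s).
depth 0: {0}
depth 1: {2,5}  now seen {0,2,5}
Reach set: {0,2,5}

Answer: UNREACHABLE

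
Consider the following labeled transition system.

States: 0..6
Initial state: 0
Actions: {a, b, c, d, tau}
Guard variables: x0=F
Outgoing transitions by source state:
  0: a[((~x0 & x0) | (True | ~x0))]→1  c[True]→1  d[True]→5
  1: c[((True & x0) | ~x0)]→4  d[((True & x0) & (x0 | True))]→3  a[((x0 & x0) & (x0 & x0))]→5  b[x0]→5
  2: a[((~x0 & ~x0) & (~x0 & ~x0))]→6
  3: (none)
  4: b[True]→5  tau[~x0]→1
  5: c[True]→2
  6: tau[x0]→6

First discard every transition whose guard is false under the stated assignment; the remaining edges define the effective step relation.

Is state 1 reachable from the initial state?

Answer: REACHABLE

Trace:
8 transition(s) survive guard evaluation.
depth 0: {0}
depth 1: {1,5}  total {0,1,5}
depth 2: {2,4}  total {0,1,2,4,5}
depth 3: {6}  total {0,1,2,4,5,6}
Reachable = {0,1,2,4,5,6}
Path to 1: a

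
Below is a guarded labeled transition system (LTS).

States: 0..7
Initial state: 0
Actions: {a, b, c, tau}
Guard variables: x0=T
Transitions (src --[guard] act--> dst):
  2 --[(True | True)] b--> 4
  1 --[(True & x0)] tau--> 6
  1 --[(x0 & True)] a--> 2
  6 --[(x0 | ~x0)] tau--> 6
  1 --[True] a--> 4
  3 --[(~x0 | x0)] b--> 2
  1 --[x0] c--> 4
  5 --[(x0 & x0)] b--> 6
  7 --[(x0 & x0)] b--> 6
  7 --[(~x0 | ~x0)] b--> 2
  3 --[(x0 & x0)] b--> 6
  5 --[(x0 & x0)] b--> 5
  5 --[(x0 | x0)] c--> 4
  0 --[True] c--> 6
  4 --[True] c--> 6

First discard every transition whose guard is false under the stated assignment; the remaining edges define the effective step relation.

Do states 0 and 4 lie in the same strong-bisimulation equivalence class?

Refine partition for ~:
  P[0] = {{0,1,2,3,4,5,6,7}}
  P[1] = {{0,4},{1},{2,3,7},{5},{6}}
  P[2] = {{0,4},{1},{2},{3},{5},{6},{7}}
7 equivalence class(es) (converged in 3)
class of 0: {0,4}; class of 4: {0,4}

Answer: BISIMILAR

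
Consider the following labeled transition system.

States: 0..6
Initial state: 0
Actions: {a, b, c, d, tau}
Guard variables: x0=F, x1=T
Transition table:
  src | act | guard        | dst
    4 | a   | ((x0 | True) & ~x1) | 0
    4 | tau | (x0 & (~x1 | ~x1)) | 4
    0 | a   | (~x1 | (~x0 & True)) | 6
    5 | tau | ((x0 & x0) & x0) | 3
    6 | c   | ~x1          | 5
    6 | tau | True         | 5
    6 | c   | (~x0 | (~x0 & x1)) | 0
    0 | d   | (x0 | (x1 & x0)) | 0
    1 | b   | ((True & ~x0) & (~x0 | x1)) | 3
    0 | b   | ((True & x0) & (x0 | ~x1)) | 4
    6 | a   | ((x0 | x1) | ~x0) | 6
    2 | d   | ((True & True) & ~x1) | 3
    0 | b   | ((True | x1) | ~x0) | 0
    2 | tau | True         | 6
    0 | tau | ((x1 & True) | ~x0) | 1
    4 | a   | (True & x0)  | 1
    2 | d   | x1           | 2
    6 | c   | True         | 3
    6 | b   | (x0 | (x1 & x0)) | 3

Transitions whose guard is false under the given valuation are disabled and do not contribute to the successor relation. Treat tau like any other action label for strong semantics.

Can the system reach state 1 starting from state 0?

Answer: REACHABLE

Trace:
Guard filter leaves 10 enabled edge(s).
Layer 0: {0}
Layer 1: {1,6}  cumulative {0,1,6}
Layer 2: {3,5}  cumulative {0,1,3,5,6}
Reachable = {0,1,3,5,6}
trace reaching 1: tau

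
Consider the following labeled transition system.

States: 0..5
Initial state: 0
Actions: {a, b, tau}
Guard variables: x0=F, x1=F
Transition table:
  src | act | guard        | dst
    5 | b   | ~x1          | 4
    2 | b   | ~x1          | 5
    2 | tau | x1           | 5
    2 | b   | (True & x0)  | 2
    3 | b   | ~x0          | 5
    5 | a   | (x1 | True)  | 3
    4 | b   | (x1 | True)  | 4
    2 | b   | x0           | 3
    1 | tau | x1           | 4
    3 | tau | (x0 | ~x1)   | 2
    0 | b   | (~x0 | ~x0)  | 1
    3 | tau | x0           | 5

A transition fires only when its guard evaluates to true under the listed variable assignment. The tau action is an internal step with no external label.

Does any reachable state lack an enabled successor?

Answer: DEADLOCK at state 1

Trace:
Reachable = {0,1}
  0: b→1  [1 exit(s)]
  1: ∅  [no exit]
trace reaching 1: b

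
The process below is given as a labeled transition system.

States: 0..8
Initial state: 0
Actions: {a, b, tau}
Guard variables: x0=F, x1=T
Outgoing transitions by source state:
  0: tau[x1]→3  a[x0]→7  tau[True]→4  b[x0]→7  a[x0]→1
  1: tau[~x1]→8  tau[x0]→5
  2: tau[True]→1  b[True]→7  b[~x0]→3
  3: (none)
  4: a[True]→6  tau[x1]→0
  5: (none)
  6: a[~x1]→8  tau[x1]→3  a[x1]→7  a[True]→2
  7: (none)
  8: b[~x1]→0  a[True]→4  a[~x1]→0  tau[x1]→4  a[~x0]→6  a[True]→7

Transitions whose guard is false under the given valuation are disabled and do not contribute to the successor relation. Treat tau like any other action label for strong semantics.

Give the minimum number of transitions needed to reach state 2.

Answer: 3

Working:
BFS to 2:
  L0 = {0}
  L1 = {3,4}
  L2 = {6}
  L3 = {2,7}
2 enters at depth 3; path tau·a·a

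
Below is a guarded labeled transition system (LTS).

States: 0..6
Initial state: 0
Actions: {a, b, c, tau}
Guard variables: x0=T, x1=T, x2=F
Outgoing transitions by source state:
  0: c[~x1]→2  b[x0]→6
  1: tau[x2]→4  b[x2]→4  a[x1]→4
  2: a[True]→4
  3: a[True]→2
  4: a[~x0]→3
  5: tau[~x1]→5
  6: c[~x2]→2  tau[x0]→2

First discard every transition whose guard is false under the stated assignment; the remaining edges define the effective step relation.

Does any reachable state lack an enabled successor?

Reachable = {0,2,4,6}
  0: b→6  [1 out]
  2: a→4  [1 out]
  4: ∅  [STUCK]
  6: c→2  tau→2  [2 out]
trace reaching 4: b·c·a

Answer: DEADLOCK at state 4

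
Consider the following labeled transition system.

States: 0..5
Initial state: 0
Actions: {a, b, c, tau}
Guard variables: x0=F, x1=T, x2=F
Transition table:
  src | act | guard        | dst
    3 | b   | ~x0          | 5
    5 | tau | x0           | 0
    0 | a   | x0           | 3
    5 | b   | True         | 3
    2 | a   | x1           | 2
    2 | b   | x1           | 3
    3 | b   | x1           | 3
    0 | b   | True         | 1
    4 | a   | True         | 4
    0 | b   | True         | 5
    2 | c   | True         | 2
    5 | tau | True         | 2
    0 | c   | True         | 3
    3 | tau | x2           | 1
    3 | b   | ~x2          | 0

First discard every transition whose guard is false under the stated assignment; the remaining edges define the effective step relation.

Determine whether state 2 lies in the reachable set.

Guard filter leaves 12 enabled edge(s).
L0 = {0}
L1 = {1,3,5}  now seen {0,1,3,5}
L2 = {2}  now seen {0,1,2,3,5}
R = {0,1,2,3,5}
Path to 2: b·tau

Answer: REACHABLE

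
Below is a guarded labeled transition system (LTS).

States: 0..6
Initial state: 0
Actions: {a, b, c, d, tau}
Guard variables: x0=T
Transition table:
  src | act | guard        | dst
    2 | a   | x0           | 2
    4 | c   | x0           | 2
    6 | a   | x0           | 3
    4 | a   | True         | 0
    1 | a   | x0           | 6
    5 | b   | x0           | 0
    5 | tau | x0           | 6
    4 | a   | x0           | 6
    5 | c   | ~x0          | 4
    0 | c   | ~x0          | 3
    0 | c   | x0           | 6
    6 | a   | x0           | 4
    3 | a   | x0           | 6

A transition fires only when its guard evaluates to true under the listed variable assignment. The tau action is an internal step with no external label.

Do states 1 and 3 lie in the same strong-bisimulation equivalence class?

Answer: BISIMILAR

Analysis:
Bisimulation quotient by refinement:
  P[0] = {{0,1,2,3,4,5,6}}
  P[1] = {{0},{1,2,3,6},{4},{5}}
  P[2] = {{0},{1,2,3},{4},{5},{6}}
  P[3] = {{0},{1,3},{2},{4},{5},{6}}
stable after 4 split(s): 6 block(s)
class of 1: {1,3}; class of 3: {1,3}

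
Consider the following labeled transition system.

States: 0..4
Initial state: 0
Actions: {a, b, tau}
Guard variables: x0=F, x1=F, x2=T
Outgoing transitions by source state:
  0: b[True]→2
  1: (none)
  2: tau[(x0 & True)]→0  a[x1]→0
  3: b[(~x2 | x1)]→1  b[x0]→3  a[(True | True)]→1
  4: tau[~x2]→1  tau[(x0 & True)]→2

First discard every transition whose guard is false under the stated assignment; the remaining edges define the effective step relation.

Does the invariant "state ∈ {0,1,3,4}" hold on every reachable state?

Answer: INVARIANT VIOLATED at state 2

Working:
Allowed set {0,1,3,4}
R = {0,2}
  0: ok
  2: outside
counterexample path to 2: b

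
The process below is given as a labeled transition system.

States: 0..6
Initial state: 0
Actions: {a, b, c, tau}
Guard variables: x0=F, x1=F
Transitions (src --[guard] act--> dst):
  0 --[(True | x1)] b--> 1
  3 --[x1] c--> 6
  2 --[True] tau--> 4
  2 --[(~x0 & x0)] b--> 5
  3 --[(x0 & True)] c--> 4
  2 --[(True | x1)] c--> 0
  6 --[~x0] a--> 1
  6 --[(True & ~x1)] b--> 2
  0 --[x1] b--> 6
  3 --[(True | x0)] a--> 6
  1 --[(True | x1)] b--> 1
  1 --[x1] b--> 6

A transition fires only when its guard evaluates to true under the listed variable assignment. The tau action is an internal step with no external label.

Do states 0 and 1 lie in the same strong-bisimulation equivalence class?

Compute ~ classes (split until stable):
  π0 = {{0,1,2,3,4,5,6}}
  π1 = {{0,1},{2},{3},{4,5},{6}}
Fixed point at round 2; 5 class(es).
[0]={0,1}  [1]={0,1}

Answer: BISIMILAR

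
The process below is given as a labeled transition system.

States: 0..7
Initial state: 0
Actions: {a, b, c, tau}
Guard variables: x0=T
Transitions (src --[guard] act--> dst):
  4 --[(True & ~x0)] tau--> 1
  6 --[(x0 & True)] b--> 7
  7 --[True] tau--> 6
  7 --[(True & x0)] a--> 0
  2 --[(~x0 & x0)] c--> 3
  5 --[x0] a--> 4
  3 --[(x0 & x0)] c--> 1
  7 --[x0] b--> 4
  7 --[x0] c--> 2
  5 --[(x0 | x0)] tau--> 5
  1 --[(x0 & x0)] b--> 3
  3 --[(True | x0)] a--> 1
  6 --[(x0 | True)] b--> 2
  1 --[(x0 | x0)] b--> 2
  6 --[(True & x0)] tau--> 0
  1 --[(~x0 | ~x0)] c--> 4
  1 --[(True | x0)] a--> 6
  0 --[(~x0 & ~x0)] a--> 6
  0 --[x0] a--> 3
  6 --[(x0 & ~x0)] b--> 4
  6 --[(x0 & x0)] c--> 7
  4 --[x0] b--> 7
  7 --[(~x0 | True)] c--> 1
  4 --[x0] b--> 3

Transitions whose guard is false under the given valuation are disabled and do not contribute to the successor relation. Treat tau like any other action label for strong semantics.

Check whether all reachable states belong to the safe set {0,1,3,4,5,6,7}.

Allowed set {0,1,3,4,5,6,7}
Reachable = {0,1,2,3,4,6,7}
  0: ✓
  1: ✓
  2: outside
  3: ✓
  4: ✓
  6: ✓
  7: ✓
counterexample path to 2: a·c·b

Answer: INVARIANT VIOLATED at state 2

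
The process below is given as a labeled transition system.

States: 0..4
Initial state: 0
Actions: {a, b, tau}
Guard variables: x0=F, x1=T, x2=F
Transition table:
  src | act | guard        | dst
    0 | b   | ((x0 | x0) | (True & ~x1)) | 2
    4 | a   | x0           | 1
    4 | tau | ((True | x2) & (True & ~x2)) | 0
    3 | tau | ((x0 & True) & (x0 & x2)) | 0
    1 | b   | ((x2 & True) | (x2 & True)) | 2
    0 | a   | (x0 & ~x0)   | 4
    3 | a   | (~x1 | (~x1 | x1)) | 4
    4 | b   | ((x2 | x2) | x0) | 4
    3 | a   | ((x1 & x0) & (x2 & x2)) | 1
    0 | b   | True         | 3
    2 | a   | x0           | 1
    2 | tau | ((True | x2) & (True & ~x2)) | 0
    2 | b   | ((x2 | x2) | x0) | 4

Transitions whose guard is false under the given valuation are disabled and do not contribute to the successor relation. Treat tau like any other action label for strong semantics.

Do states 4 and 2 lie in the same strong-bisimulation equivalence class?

Compute ~ classes (split until stable):
  π0 = {{0,1,2,3,4}}
  π1 = {{0},{1},{2,4},{3}}
4 equivalence class(es) (converged in 2)
4∈{2,4}, 2∈{2,4}

Answer: BISIMILAR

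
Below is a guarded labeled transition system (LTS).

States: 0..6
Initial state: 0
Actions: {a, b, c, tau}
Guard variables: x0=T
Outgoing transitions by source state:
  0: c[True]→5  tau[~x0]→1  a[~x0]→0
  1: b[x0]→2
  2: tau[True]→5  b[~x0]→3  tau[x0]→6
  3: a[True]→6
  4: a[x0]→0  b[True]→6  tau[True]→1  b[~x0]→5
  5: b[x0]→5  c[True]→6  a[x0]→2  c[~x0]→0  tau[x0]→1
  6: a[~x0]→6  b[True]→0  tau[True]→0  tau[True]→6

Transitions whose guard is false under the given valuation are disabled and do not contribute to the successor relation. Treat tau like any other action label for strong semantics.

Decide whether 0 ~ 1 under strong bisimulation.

Answer: NOT BISIMILAR

Trace:
Compute ~ classes (split until stable):
  P[0] = {{0,1,2,3,4,5,6}}
  P[1] = {{0},{1},{2},{3},{4},{5},{6}}
Fixed point at round 2; 7 class(es).
0∈{0}, 1∈{1}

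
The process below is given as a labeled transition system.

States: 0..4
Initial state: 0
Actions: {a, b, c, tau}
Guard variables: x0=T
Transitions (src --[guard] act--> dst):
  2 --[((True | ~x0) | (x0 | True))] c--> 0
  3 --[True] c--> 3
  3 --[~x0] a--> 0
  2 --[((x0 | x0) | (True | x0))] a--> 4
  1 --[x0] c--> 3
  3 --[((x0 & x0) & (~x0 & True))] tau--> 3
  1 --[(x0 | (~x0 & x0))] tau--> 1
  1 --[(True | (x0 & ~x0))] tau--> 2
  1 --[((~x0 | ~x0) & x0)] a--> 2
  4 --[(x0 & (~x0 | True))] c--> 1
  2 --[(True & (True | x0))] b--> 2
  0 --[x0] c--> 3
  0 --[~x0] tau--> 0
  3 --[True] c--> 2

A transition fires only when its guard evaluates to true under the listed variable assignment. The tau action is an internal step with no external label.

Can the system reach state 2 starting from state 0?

Answer: REACHABLE

Analysis:
After dropping false guards: 10 live edges.
Layer 0: {0}
Layer 1: {3}  cumulative {0,3}
Layer 2: {2}  cumulative {0,2,3}
Layer 3: {4}  cumulative {0,2,3,4}
Layer 4: {1}  cumulative {0,1,2,3,4}
Reach set: {0,1,2,3,4}
witness 2: c·c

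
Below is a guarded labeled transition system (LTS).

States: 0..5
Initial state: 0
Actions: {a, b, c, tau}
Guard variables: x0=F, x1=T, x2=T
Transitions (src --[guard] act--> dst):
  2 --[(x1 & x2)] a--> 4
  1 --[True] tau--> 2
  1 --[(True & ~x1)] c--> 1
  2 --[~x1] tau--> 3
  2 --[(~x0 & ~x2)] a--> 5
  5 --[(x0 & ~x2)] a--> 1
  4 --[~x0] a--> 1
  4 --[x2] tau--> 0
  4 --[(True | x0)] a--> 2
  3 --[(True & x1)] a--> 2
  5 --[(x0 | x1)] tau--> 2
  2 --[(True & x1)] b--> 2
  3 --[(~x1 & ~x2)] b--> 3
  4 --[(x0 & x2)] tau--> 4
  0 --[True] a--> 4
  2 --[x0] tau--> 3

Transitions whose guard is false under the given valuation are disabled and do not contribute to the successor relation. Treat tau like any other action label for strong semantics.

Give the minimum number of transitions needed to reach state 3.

Answer: UNREACHABLE

Trace:
Breadth-first toward 3:
  Layer 0: {0}
  Layer 1: {4}
  Layer 2: {1,2}
3 never appears.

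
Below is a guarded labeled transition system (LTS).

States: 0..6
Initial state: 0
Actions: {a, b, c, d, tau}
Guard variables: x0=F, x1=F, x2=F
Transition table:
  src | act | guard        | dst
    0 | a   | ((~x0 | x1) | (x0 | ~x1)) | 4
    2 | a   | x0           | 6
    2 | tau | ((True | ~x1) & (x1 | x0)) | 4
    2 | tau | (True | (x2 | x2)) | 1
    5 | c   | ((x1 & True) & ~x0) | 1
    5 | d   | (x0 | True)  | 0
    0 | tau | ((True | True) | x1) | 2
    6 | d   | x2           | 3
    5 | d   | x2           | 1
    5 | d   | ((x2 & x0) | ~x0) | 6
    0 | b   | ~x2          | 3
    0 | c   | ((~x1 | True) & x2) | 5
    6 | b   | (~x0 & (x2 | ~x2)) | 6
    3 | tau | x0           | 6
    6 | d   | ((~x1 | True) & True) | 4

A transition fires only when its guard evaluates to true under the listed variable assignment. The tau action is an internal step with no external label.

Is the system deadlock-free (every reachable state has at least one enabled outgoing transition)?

Reach set: {0,1,2,3,4}
  0: a→4  b→3  tau→2  [deg 3]
  1: ∅  [no exit]
  2: tau→1  [deg 1]
  3: ∅  [no exit]
  4: ∅  [no exit]
Path to 1: tau·tau

Answer: DEADLOCK at state 1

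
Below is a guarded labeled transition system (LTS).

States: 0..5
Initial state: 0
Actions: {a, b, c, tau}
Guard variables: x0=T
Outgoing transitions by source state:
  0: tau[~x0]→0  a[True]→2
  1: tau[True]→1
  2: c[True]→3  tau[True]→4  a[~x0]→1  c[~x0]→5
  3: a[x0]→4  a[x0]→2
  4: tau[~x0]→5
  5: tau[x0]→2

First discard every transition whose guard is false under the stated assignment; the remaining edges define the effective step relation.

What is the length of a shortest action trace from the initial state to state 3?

BFS to 3:
  L0 = {0}
  L1 = {2}
  L2 = {3,4}
first hit 3 at d=2 via a·c

Answer: 2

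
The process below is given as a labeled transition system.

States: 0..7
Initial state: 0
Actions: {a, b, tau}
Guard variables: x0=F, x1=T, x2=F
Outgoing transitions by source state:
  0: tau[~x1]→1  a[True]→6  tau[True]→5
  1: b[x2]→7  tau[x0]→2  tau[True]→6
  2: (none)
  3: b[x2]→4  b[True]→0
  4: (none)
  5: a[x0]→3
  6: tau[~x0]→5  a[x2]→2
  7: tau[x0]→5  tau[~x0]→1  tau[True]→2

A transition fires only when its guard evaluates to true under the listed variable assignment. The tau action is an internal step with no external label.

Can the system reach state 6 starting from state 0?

After dropping false guards: 7 live edges.
Layer 0: {0}
Layer 1: {5,6}  total {0,5,6}
Reachable = {0,5,6}
Path to 6: a

Answer: REACHABLE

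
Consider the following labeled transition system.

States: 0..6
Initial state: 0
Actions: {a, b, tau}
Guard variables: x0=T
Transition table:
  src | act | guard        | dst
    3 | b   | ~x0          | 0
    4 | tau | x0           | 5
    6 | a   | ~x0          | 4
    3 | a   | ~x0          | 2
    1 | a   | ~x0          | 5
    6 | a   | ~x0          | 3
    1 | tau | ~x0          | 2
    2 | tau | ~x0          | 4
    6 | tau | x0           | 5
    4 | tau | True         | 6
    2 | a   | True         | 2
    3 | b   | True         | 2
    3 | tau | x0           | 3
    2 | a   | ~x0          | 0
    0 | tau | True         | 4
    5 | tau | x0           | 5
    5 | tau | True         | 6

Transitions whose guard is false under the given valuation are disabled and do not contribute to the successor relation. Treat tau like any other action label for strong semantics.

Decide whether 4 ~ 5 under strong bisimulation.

Answer: BISIMILAR

Working:
Compute ~ classes (split until stable):
  P[0] = {{0,1,2,3,4,5,6}}
  P[1] = {{0,4,5,6},{1},{2},{3}}
4 equivalence class(es) (converged in 2)
4∈{0,4,5,6}, 5∈{0,4,5,6}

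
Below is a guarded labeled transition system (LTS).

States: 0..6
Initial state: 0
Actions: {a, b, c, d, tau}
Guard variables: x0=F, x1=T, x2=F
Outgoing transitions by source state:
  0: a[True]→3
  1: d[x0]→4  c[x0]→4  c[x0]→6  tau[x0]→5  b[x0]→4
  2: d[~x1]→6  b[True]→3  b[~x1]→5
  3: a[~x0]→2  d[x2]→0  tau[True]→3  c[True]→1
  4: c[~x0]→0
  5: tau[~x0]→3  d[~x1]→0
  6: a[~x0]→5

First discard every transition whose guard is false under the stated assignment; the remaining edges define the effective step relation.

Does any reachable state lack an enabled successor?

R = {0,1,2,3}
  0: a→3  [deg 1]
  1: ∅  [deadlock]
  2: b→3  [deg 1]
  3: a→2  c→1  tau→3  [deg 3]
trace reaching 1: a·c

Answer: DEADLOCK at state 1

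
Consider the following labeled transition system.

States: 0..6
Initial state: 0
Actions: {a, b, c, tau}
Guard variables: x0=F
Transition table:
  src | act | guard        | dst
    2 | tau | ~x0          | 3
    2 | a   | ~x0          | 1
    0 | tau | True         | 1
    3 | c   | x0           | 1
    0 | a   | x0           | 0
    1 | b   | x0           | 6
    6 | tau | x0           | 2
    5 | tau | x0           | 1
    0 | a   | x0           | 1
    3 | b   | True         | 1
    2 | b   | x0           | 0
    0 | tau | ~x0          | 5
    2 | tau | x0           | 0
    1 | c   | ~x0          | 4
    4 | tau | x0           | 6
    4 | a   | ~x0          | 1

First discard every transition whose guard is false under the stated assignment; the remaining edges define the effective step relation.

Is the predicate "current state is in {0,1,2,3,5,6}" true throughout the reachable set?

Answer: INVARIANT VIOLATED at state 4

Working:
Inv-set: {0,1,2,3,5,6}
R = {0,1,4,5}
  0: safe
  1: safe
  4: VIOLATES
  5: safe
reach 4 via tau·c — violates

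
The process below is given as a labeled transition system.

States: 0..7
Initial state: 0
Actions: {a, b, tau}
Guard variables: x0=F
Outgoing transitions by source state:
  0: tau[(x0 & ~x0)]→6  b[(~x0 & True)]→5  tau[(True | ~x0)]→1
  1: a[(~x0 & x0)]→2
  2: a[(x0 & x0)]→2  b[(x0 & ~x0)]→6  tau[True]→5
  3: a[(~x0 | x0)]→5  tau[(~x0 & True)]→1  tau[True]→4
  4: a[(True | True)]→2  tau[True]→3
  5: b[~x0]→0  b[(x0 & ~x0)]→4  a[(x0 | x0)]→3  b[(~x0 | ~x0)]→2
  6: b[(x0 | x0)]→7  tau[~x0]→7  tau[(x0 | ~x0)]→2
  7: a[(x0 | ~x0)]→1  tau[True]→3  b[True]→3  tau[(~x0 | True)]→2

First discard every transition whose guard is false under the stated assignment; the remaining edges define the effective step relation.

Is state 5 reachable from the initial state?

Answer: REACHABLE

Analysis:
16 transition(s) survive guard evaluation.
Layer 0: {0}
Layer 1: {1,5}  total {0,1,5}
Layer 2: {2}  total {0,1,2,5}
Reachable = {0,1,2,5}
witness 5: b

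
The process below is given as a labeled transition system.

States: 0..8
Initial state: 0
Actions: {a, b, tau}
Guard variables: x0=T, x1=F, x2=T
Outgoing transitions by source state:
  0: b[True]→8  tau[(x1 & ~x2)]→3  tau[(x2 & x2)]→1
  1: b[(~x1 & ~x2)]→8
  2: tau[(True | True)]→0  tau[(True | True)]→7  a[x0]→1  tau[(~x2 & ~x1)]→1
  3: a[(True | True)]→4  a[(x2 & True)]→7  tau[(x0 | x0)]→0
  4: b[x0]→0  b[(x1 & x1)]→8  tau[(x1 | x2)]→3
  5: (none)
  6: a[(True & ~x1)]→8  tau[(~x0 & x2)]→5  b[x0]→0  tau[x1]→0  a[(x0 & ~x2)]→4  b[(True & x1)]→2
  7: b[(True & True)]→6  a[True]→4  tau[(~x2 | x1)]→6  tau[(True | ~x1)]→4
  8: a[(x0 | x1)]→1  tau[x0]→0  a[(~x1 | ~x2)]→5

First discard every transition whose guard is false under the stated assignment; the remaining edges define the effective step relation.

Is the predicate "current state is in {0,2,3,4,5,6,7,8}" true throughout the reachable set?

Answer: INVARIANT VIOLATED at state 1

Trace:
Safe = {0,2,3,4,5,6,7,8}
R = {0,1,5,8}
  0: safe
  1: VIOLATES
  5: safe
  8: safe
witness against invariant: tau → 1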